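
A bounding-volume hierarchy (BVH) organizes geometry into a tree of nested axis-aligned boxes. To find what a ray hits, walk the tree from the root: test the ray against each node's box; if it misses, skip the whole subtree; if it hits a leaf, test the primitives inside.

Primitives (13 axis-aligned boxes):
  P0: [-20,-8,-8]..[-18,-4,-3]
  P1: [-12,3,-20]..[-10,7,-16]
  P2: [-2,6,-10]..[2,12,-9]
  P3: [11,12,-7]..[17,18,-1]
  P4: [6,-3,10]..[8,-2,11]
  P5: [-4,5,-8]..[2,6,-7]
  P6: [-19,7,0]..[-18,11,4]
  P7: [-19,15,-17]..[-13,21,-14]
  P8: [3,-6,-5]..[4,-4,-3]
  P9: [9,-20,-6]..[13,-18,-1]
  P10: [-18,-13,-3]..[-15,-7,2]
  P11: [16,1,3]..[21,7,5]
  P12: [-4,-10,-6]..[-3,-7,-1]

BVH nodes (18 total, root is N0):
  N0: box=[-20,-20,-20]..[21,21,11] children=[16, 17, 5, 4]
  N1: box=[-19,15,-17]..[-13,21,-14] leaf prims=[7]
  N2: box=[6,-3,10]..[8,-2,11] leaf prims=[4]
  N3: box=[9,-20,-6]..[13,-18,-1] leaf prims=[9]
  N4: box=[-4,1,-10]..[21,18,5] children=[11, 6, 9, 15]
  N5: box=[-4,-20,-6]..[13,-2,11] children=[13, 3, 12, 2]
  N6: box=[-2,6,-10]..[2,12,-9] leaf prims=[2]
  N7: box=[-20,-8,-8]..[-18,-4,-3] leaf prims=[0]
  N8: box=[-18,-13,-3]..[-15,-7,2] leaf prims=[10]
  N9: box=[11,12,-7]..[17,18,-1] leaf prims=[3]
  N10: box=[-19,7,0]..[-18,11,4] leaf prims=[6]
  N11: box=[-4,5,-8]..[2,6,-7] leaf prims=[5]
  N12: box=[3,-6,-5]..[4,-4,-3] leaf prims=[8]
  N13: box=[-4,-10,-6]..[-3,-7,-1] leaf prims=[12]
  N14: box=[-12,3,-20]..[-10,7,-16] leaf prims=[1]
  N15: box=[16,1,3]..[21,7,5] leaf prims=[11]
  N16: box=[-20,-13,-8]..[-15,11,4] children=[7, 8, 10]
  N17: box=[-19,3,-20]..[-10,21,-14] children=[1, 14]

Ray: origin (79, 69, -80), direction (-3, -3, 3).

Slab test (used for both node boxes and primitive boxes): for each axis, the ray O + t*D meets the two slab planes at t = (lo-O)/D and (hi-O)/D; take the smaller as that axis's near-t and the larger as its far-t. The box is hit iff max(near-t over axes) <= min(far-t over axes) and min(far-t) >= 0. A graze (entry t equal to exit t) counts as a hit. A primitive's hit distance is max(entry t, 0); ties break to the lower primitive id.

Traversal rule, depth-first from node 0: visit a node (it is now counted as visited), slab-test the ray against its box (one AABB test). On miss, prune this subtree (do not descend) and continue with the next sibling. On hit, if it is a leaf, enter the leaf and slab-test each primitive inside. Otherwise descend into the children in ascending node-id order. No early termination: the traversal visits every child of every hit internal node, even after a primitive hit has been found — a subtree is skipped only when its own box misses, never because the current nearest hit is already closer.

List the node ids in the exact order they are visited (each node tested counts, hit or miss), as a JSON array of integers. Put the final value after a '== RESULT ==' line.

Trace the traversal:
N0 x:[58/3,33] y:[16,89/3] z:[20,91/3] -> hit [20,89/3], descend [4, 5, 16, 17]
  N4 x:[58/3,83/3] y:[17,68/3] z:[70/3,85/3] -> miss, prune
  N5 x:[22,83/3] y:[71/3,89/3] z:[74/3,91/3] -> hit [74/3,83/3], descend [2, 3, 12, 13]
    N2 x:[71/3,73/3] y:[71/3,24] z:[30,91/3] -> miss, prune
    N3 x:[22,70/3] y:[29,89/3] z:[74/3,79/3] -> miss, prune
    N12 x:[25,76/3] y:[73/3,25] z:[25,77/3] -> hit [25,25] leaf, test {P8@t=25}
    N13 x:[82/3,83/3] y:[76/3,79/3] z:[74/3,79/3] -> miss, prune
  N16 x:[94/3,33] y:[58/3,82/3] z:[24,28] -> miss, prune
  N17 x:[89/3,98/3] y:[16,22] z:[20,22] -> miss, prune

Summary -> nodes [0, 4, 5, 2, 3, 12, 13, 16, 17]; box-tests=9; leaf-entries=1; first=P8

== RESULT ==
[0, 4, 5, 2, 3, 12, 13, 16, 17]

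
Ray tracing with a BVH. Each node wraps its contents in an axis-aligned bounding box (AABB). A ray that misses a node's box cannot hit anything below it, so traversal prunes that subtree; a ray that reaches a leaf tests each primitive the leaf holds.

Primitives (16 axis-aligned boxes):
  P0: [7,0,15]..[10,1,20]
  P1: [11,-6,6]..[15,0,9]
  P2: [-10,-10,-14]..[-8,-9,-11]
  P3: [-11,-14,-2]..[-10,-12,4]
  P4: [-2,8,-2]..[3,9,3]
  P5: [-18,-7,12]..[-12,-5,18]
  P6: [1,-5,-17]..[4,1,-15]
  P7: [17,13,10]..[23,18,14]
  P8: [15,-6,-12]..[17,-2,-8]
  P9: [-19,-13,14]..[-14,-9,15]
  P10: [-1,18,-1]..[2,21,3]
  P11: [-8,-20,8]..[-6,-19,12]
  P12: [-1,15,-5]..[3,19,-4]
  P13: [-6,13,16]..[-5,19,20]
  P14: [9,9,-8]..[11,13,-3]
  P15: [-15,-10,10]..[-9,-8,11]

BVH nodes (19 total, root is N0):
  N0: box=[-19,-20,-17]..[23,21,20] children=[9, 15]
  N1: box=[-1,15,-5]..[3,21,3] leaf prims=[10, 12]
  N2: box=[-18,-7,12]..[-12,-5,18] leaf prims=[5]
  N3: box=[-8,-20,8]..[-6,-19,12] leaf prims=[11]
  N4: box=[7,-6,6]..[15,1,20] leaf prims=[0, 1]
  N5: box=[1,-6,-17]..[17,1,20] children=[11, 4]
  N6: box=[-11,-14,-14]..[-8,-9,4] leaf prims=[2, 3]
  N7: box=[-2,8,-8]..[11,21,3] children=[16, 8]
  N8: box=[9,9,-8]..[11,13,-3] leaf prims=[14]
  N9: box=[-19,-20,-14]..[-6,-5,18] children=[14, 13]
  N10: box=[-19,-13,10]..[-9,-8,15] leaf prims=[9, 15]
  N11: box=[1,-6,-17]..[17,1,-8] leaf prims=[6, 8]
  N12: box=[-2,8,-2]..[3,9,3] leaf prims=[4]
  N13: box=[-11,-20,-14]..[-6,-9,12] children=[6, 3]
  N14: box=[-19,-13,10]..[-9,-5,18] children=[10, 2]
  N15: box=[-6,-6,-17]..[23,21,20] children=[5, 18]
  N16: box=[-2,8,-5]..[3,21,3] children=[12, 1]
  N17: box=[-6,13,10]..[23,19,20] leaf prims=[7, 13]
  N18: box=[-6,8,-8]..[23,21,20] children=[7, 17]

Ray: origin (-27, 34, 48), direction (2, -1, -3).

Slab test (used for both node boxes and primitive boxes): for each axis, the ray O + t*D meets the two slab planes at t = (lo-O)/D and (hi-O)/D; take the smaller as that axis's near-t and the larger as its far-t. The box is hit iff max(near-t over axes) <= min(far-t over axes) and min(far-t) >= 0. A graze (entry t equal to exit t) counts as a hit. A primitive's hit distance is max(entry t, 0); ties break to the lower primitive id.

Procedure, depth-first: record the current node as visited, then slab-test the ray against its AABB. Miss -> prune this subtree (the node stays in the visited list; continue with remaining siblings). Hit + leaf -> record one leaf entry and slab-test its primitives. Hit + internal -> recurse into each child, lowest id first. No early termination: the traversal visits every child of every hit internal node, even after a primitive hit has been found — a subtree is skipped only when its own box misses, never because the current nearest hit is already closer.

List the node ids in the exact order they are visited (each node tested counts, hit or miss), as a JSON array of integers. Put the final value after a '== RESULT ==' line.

Trace the traversal:
N0 x:[4,25] y:[13,54] z:[28/3,65/3] -> hit [13,65/3], descend [9, 15]
  N9 x:[4,21/2] y:[39,54] z:[10,62/3] -> miss, prune
  N15 x:[21/2,25] y:[13,40] z:[28/3,65/3] -> hit [13,65/3], descend [5, 18]
    N5 x:[14,22] y:[33,40] z:[28/3,65/3] -> miss, prune
    N18 x:[21/2,25] y:[13,26] z:[28/3,56/3] -> hit [13,56/3], descend [7, 17]
      N7 x:[25/2,19] y:[13,26] z:[15,56/3] -> hit [15,56/3], descend [8, 16]
        N8 x:[18,19] y:[21,25] z:[17,56/3] -> miss, prune
        N16 x:[25/2,15] y:[13,26] z:[15,53/3] -> hit [15,15], descend [1, 12]
          N1 x:[13,15] y:[13,19] z:[15,53/3] -> hit [15,15] leaf, test {P10(miss), P12(miss)}
          N12 x:[25/2,15] y:[25,26] z:[15,50/3] -> miss, prune
      N17 x:[21/2,25] y:[15,21] z:[28/3,38/3] -> miss, prune

order=[0, 9, 15, 5, 18, 7, 8, 16, 1, 12, 17]  |boxes|=11  |leaves|=1  hit=miss

== RESULT ==
[0, 9, 15, 5, 18, 7, 8, 16, 1, 12, 17]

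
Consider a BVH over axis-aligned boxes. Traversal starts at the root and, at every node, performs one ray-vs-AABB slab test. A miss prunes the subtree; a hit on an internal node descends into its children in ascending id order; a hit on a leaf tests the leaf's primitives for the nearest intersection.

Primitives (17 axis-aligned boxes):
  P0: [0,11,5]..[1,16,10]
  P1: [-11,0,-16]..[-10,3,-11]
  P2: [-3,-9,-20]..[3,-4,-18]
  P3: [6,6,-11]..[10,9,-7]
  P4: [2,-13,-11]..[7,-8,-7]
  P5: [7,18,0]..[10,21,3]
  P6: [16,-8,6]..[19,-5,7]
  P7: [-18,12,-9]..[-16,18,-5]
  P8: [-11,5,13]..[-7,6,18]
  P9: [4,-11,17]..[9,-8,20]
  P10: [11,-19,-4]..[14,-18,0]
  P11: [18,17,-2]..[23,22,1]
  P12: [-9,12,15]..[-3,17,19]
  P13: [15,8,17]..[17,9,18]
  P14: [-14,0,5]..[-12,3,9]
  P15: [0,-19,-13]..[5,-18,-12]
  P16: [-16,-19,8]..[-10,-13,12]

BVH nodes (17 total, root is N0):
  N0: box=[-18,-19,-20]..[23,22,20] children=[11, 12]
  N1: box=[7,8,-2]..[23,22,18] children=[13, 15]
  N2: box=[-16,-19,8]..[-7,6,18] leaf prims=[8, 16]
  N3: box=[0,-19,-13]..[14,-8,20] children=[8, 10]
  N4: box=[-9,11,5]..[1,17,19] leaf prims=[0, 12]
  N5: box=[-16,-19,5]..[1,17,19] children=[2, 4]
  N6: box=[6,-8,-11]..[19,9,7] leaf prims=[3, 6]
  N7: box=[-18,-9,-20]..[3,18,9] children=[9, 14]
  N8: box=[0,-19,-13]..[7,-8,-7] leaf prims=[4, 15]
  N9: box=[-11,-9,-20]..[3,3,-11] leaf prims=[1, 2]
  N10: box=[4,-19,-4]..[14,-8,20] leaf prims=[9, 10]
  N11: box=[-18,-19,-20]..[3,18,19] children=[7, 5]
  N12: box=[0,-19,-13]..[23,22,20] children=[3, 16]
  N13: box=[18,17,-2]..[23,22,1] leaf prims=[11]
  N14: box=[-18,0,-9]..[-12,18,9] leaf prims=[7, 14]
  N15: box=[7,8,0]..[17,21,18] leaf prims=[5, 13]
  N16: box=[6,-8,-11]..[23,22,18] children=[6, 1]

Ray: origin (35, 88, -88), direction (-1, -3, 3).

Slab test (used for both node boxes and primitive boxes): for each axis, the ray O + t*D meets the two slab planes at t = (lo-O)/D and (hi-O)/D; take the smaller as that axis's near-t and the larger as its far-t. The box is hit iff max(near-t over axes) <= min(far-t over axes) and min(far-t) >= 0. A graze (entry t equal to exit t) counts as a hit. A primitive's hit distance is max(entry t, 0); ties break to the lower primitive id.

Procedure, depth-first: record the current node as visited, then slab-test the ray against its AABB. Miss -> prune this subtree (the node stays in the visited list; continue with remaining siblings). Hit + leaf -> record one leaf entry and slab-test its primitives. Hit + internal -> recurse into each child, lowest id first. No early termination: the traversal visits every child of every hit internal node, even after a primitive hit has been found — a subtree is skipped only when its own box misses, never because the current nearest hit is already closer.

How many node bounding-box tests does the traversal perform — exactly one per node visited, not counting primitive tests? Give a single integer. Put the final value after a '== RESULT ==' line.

Trace the traversal:
N0 x:[12,53] y:[22,107/3] z:[68/3,36] -> hit [68/3,107/3], descend [11, 12]
  N11 x:[32,53] y:[70/3,107/3] z:[68/3,107/3] -> hit [32,107/3], descend [5, 7]
    N5 x:[34,51] y:[71/3,107/3] z:[31,107/3] -> hit [34,107/3], descend [2, 4]
      N2 x:[42,51] y:[82/3,107/3] z:[32,106/3] -> miss, prune
      N4 x:[34,44] y:[71/3,77/3] z:[31,107/3] -> miss, prune
    N7 x:[32,53] y:[70/3,97/3] z:[68/3,97/3] -> hit [32,97/3], descend [9, 14]
      N9 x:[32,46] y:[85/3,97/3] z:[68/3,77/3] -> miss, prune
      N14 x:[47,53] y:[70/3,88/3] z:[79/3,97/3] -> miss, prune
  N12 x:[12,35] y:[22,107/3] z:[25,36] -> hit [25,35], descend [3, 16]
    N3 x:[21,35] y:[32,107/3] z:[25,36] -> hit [32,35], descend [8, 10]
      N8 x:[28,35] y:[32,107/3] z:[25,27] -> miss, prune
      N10 x:[21,31] y:[32,107/3] z:[28,36] -> miss, prune
    N16 x:[12,29] y:[22,32] z:[77/3,106/3] -> hit [77/3,29], descend [1, 6]
      N1 x:[12,28] y:[22,80/3] z:[86/3,106/3] -> miss, prune
      N6 x:[16,29] y:[79/3,32] z:[77/3,95/3] -> hit [79/3,29] leaf, test {P3@t=79/3, P6(miss)}

order=[0, 11, 5, 2, 4, 7, 9, 14, 12, 3, 8, 10, 16, 1, 6]  |boxes|=15  |leaves|=1  hit=P3

== RESULT ==
15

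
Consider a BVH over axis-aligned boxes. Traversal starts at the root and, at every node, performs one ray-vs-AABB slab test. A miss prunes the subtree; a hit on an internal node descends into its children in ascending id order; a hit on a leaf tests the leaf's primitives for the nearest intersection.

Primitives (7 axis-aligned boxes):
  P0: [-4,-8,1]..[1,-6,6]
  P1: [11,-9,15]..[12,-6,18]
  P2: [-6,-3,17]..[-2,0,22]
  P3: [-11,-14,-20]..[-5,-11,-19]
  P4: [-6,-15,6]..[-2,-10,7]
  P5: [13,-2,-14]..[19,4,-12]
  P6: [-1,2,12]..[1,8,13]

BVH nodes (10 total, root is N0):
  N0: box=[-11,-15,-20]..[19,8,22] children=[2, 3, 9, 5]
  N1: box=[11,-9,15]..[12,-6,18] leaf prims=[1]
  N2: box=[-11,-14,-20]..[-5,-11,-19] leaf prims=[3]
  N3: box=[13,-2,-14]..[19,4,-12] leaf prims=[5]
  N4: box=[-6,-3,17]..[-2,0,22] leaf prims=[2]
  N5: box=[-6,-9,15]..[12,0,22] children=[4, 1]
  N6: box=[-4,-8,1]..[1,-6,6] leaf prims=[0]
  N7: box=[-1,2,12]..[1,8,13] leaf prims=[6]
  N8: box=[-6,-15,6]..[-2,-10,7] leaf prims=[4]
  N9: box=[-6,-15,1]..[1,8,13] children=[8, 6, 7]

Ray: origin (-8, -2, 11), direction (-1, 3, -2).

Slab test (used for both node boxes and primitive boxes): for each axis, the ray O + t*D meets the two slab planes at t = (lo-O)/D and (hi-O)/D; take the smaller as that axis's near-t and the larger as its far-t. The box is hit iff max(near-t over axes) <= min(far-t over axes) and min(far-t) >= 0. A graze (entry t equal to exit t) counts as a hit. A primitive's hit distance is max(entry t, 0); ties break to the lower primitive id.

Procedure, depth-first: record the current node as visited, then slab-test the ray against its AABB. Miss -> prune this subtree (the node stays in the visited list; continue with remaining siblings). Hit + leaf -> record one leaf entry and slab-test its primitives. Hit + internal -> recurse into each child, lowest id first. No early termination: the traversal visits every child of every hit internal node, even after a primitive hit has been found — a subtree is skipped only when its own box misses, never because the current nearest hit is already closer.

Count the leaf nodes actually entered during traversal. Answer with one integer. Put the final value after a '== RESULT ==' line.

Trace the traversal:
N0 x:[-27,3] y:[-13/3,10/3] z:[-11/2,31/2] -> hit [-13/3,3], descend [2, 3, 5, 9]
  N2 x:[-3,3] y:[-4,-3] z:[15,31/2] -> miss, prune
  N3 x:[-27,-21] y:[0,2] z:[23/2,25/2] -> miss, prune
  N5 x:[-20,-2] y:[-7/3,2/3] z:[-11/2,-2] -> miss, prune
  N9 x:[-9,-2] y:[-13/3,10/3] z:[-1,5] -> miss, prune

Visited [0, 2, 3, 5, 9]. Tests: 5 box, 0 leaf. Nearest: miss.

== RESULT ==
0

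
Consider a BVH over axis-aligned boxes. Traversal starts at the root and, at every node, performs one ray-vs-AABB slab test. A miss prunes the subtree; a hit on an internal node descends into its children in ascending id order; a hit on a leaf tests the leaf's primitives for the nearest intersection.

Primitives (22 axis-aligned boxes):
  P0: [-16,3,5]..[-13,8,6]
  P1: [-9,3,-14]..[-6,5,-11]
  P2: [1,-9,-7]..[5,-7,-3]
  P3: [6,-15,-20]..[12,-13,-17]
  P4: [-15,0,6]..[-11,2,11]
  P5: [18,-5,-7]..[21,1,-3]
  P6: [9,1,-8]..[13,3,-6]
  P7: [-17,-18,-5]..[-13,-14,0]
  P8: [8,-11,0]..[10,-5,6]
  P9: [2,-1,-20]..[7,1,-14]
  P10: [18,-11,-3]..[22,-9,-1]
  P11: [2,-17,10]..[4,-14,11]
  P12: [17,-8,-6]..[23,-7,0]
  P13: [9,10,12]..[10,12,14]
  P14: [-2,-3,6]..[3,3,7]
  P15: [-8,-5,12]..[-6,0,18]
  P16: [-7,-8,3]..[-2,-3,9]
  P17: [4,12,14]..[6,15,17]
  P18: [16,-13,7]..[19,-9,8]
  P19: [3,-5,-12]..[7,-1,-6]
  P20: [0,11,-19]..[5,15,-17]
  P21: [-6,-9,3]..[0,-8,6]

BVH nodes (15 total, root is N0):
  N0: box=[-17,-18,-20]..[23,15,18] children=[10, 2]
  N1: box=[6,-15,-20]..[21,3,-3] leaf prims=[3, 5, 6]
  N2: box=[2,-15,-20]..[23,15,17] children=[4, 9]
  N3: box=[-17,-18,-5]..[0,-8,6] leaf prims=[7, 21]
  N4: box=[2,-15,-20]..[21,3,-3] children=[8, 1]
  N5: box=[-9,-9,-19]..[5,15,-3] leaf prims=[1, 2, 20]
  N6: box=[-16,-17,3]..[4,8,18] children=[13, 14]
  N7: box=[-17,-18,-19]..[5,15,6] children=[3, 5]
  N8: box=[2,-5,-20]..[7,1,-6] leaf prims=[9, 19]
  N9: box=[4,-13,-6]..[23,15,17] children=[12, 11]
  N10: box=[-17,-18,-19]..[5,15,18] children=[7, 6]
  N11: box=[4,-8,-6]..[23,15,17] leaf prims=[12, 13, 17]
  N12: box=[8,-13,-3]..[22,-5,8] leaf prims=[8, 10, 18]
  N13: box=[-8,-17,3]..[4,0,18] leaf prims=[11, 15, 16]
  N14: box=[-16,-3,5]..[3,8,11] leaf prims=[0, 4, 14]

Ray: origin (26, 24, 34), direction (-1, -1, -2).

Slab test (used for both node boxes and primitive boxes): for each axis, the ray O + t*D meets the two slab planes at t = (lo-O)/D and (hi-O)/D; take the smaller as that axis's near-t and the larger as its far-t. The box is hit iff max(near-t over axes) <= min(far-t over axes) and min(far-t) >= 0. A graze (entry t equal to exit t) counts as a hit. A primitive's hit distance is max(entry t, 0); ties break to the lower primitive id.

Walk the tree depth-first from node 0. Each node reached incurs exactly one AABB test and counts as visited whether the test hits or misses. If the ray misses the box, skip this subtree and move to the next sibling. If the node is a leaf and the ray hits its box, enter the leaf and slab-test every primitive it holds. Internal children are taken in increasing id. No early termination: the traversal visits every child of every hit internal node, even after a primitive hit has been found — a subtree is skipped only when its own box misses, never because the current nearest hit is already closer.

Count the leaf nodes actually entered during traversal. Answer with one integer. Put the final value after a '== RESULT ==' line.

Walk:
N0 x:[3,43] y:[9,42] z:[8,27] -> hit [9,27], descend [2, 10]
  N2 x:[3,24] y:[9,39] z:[17/2,27] -> hit [9,24], descend [4, 9]
    N4 x:[5,24] y:[21,39] z:[37/2,27] -> hit [21,24], descend [1, 8]
      N1 x:[5,20] y:[21,39] z:[37/2,27] -> miss, prune
      N8 x:[19,24] y:[23,29] z:[20,27] -> hit [23,24] leaf, test {P9@t=24, P19(miss)}
    N9 x:[3,22] y:[9,37] z:[17/2,20] -> hit [9,20], descend [11, 12]
      N11 x:[3,22] y:[9,32] z:[17/2,20] -> hit [9,20] leaf, test {P12(miss), P13(miss), P17(miss)}
      N12 x:[4,18] y:[29,37] z:[13,37/2] -> miss, prune
  N10 x:[21,43] y:[9,42] z:[8,53/2] -> hit [21,53/2], descend [6, 7]
    N6 x:[22,42] y:[16,41] z:[8,31/2] -> miss, prune
    N7 x:[21,43] y:[9,42] z:[14,53/2] -> hit [21,53/2], descend [3, 5]
      N3 x:[26,43] y:[32,42] z:[14,39/2] -> miss, prune
      N5 x:[21,35] y:[9,33] z:[37/2,53/2] -> hit [21,53/2] leaf, test {P1(miss), P2(miss), P20(miss)}

Summary -> nodes [0, 2, 4, 1, 8, 9, 11, 12, 10, 6, 7, 3, 5]; box-tests=13; leaf-entries=3; first=P9

== RESULT ==
3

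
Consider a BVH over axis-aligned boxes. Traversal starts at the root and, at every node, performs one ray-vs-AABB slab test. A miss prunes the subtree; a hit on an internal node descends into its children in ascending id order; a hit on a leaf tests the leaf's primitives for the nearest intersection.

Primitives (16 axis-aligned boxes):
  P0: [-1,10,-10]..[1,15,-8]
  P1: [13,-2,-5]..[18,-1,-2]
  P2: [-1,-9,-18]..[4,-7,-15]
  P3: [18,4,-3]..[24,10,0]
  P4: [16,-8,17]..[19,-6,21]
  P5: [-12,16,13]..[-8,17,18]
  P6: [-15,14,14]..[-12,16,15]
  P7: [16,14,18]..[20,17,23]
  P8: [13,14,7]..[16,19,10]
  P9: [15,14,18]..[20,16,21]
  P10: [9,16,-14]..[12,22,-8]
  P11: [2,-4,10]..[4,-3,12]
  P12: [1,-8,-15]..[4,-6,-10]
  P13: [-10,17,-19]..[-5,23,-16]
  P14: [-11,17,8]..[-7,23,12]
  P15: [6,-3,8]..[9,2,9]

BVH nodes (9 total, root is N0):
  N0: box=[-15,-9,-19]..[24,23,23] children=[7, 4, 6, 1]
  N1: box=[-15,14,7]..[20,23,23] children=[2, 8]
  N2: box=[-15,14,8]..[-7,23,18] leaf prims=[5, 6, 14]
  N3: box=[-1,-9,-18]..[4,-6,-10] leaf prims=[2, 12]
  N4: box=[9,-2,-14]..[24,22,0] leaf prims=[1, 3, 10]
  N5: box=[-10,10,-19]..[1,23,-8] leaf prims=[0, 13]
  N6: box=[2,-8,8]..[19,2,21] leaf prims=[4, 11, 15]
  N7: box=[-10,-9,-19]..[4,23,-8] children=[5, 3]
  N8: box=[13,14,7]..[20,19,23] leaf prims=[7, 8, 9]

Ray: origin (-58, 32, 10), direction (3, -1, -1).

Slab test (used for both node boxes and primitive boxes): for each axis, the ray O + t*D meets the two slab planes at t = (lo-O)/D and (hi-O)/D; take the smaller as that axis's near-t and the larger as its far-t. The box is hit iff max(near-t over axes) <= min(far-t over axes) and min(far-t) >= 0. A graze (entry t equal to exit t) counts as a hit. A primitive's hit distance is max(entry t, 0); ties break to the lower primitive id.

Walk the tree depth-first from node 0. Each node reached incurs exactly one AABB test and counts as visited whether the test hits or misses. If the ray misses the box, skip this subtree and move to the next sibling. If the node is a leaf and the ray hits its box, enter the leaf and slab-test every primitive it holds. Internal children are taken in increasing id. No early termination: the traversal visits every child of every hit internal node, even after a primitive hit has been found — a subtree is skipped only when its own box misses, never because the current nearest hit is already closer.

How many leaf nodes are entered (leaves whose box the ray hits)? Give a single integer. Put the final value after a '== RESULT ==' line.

Traverse from the root:
N0 x:[43/3,82/3] y:[9,41] z:[-13,29] -> hit [43/3,82/3], descend [1, 4, 6, 7]
  N1 x:[43/3,26] y:[9,18] z:[-13,3] -> miss, prune
  N4 x:[67/3,82/3] y:[10,34] z:[10,24] -> hit [67/3,24] leaf, test {P1(miss), P3(miss), P10(miss)}
  N6 x:[20,77/3] y:[30,40] z:[-11,2] -> miss, prune
  N7 x:[16,62/3] y:[9,41] z:[18,29] -> hit [18,62/3], descend [3, 5]
    N3 x:[19,62/3] y:[38,41] z:[20,28] -> miss, prune
    N5 x:[16,59/3] y:[9,22] z:[18,29] -> hit [18,59/3] leaf, test {P0@t=19, P13(miss)}

Visited [0, 1, 4, 6, 7, 3, 5]. Tests: 7 box, 2 leaf. Nearest: P0.

== RESULT ==
2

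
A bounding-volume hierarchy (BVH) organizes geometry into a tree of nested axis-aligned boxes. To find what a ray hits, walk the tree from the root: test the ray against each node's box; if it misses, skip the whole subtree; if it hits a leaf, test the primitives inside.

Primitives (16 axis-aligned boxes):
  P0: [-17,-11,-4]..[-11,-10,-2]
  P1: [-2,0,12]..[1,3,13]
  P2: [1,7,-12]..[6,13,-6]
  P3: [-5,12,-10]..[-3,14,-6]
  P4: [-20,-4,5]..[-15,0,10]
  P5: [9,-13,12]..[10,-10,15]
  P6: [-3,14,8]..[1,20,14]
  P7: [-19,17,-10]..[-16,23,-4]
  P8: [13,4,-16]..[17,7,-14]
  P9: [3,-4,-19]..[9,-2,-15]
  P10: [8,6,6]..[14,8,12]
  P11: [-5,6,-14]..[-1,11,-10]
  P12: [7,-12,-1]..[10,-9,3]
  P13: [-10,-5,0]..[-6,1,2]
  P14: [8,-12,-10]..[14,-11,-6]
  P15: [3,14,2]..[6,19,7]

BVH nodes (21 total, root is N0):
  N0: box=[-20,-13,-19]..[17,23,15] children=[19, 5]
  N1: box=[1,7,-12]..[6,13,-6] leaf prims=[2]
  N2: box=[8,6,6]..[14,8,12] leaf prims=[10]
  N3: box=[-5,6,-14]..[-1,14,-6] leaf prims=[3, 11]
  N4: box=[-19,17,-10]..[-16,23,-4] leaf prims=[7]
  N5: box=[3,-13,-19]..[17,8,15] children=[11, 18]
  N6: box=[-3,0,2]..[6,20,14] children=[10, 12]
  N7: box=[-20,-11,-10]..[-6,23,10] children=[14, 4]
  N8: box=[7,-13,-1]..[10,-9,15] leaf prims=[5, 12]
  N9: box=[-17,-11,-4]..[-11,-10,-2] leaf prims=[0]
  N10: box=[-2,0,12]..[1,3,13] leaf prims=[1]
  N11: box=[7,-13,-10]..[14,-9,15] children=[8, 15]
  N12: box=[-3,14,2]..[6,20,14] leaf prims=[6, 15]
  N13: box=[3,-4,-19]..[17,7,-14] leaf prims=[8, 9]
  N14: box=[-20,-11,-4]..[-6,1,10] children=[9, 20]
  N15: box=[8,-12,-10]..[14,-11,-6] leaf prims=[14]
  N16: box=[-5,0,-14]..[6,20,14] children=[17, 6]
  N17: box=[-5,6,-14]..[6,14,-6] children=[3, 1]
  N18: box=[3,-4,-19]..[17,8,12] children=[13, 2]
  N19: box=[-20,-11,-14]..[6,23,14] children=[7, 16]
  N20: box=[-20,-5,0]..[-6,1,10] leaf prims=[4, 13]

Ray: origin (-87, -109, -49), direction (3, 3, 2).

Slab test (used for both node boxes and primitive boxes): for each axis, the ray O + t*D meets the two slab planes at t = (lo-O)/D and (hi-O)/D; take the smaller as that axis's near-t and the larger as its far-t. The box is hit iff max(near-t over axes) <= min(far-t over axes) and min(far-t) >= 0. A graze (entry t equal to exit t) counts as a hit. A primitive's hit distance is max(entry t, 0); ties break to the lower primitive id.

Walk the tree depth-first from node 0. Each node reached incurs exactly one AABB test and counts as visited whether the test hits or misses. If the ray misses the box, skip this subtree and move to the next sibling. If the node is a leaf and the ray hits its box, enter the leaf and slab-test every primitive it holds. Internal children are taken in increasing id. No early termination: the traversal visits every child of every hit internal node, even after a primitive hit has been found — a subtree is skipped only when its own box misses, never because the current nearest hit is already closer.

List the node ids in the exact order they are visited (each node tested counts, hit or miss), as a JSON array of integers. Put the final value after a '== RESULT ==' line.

Trace the traversal:
N0 x:[67/3,104/3] y:[32,44] z:[15,32] -> hit [32,32], descend [5, 19]
  N5 x:[30,104/3] y:[32,39] z:[15,32] -> hit [32,32], descend [11, 18]
    N11 x:[94/3,101/3] y:[32,100/3] z:[39/2,32] -> hit [32,32], descend [8, 15]
      N8 x:[94/3,97/3] y:[32,100/3] z:[24,32] -> hit [32,32] leaf, test {P5@t=32, P12(miss)}
      N15 x:[95/3,101/3] y:[97/3,98/3] z:[39/2,43/2] -> miss, prune
    N18 x:[30,104/3] y:[35,39] z:[15,61/2] -> miss, prune
  N19 x:[67/3,31] y:[98/3,44] z:[35/2,63/2] -> miss, prune

Summary -> nodes [0, 5, 11, 8, 15, 18, 19]; box-tests=7; leaf-entries=1; first=P5

== RESULT ==
[0, 5, 11, 8, 15, 18, 19]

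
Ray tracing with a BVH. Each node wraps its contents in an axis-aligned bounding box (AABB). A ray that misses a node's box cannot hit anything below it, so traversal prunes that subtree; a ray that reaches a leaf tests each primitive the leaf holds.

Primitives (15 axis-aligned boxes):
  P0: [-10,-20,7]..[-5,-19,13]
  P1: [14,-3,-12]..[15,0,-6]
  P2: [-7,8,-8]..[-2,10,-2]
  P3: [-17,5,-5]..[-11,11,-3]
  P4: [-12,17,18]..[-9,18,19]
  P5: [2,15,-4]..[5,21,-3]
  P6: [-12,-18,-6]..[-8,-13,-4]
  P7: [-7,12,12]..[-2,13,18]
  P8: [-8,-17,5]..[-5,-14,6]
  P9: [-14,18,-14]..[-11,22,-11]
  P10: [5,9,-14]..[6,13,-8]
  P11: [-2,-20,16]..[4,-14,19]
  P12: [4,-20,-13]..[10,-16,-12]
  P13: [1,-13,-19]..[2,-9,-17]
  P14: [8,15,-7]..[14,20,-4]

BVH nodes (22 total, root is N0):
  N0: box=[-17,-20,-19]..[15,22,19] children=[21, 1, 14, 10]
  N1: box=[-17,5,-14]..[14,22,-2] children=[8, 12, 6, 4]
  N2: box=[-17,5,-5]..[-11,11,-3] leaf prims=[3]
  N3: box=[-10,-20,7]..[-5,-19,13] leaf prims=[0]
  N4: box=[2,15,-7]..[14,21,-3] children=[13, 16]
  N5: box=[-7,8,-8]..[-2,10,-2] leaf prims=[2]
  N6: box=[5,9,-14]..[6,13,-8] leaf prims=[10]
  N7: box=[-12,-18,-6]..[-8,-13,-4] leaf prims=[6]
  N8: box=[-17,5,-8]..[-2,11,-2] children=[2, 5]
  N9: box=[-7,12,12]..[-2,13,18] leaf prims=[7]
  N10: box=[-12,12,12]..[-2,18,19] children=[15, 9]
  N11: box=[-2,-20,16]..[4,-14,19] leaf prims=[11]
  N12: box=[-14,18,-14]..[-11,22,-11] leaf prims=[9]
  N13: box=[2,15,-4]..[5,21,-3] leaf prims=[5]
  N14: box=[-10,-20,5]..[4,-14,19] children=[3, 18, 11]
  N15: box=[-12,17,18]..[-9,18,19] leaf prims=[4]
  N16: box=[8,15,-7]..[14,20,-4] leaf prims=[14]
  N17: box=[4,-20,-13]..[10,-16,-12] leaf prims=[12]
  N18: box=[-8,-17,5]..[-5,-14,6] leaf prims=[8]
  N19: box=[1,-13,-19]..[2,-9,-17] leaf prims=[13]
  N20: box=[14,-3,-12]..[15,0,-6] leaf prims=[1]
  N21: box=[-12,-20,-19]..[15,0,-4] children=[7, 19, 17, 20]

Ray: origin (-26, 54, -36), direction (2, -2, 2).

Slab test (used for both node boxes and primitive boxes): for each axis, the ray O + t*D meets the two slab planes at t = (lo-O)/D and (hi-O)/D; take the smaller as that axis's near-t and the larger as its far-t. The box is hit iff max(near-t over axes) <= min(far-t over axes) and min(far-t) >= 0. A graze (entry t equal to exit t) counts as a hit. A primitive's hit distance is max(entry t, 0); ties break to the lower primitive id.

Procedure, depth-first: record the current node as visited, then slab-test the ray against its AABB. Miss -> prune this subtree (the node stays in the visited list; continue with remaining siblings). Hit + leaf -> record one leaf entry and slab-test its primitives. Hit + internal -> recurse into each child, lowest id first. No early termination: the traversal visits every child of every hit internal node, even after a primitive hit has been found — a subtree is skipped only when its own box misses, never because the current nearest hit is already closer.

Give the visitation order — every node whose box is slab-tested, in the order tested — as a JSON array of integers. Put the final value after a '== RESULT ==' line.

Traverse from the root:
N0 x:[9/2,41/2] y:[16,37] z:[17/2,55/2] -> hit [16,41/2], descend [1, 10, 14, 21]
  N1 x:[9/2,20] y:[16,49/2] z:[11,17] -> hit [16,17], descend [4, 6, 8, 12]
    N4 x:[14,20] y:[33/2,39/2] z:[29/2,33/2] -> hit [33/2,33/2], descend [13, 16]
      N13 x:[14,31/2] y:[33/2,39/2] z:[16,33/2] -> miss, prune
      N16 x:[17,20] y:[17,39/2] z:[29/2,16] -> miss, prune
    N6 x:[31/2,16] y:[41/2,45/2] z:[11,14] -> miss, prune
    N8 x:[9/2,12] y:[43/2,49/2] z:[14,17] -> miss, prune
    N12 x:[6,15/2] y:[16,18] z:[11,25/2] -> miss, prune
  N10 x:[7,12] y:[18,21] z:[24,55/2] -> miss, prune
  N14 x:[8,15] y:[34,37] z:[41/2,55/2] -> miss, prune
  N21 x:[7,41/2] y:[27,37] z:[17/2,16] -> miss, prune

Visited [0, 1, 4, 13, 16, 6, 8, 12, 10, 14, 21]. Tests: 11 box, 0 leaf. Nearest: miss.

== RESULT ==
[0, 1, 4, 13, 16, 6, 8, 12, 10, 14, 21]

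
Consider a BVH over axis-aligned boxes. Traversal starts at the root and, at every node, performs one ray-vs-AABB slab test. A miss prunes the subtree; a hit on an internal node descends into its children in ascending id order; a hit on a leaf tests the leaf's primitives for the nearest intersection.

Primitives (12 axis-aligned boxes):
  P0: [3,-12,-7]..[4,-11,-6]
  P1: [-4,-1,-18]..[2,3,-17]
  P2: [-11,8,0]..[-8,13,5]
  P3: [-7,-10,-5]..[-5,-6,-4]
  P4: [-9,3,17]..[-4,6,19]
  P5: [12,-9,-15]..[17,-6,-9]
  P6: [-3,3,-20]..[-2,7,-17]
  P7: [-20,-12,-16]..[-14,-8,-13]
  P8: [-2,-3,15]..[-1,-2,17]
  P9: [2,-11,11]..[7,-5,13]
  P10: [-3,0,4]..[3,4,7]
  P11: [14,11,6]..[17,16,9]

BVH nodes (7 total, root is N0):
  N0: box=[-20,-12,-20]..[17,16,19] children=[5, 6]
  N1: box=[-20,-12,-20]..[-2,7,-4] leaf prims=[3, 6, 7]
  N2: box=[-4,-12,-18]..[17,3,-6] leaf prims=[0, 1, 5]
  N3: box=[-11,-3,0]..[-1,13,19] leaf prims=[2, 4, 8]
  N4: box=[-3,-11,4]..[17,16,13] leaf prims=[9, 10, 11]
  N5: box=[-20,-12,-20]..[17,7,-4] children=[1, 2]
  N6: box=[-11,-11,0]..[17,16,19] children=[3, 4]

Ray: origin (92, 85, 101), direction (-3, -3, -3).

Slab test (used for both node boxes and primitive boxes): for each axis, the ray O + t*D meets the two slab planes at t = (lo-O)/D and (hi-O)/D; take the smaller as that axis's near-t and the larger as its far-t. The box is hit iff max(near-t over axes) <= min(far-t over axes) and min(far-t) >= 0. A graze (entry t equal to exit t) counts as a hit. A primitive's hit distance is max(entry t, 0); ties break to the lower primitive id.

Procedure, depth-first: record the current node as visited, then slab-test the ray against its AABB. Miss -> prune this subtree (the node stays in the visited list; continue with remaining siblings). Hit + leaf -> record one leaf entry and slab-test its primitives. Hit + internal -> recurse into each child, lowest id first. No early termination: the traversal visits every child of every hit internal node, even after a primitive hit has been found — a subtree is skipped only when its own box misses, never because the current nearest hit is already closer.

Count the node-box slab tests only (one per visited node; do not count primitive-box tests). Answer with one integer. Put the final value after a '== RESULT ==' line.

Walk:
N0 x:[25,112/3] y:[23,97/3] z:[82/3,121/3] -> hit [82/3,97/3], descend [5, 6]
  N5 x:[25,112/3] y:[26,97/3] z:[35,121/3] -> miss, prune
  N6 x:[25,103/3] y:[23,32] z:[82/3,101/3] -> hit [82/3,32], descend [3, 4]
    N3 x:[31,103/3] y:[24,88/3] z:[82/3,101/3] -> miss, prune
    N4 x:[25,95/3] y:[23,32] z:[88/3,97/3] -> hit [88/3,95/3] leaf, test {P9@t=30, P10(miss), P11(miss)}

5 AABB tests over nodes [0, 5, 6, 3, 4]; 1 leaf entered; closest P9.

== RESULT ==
5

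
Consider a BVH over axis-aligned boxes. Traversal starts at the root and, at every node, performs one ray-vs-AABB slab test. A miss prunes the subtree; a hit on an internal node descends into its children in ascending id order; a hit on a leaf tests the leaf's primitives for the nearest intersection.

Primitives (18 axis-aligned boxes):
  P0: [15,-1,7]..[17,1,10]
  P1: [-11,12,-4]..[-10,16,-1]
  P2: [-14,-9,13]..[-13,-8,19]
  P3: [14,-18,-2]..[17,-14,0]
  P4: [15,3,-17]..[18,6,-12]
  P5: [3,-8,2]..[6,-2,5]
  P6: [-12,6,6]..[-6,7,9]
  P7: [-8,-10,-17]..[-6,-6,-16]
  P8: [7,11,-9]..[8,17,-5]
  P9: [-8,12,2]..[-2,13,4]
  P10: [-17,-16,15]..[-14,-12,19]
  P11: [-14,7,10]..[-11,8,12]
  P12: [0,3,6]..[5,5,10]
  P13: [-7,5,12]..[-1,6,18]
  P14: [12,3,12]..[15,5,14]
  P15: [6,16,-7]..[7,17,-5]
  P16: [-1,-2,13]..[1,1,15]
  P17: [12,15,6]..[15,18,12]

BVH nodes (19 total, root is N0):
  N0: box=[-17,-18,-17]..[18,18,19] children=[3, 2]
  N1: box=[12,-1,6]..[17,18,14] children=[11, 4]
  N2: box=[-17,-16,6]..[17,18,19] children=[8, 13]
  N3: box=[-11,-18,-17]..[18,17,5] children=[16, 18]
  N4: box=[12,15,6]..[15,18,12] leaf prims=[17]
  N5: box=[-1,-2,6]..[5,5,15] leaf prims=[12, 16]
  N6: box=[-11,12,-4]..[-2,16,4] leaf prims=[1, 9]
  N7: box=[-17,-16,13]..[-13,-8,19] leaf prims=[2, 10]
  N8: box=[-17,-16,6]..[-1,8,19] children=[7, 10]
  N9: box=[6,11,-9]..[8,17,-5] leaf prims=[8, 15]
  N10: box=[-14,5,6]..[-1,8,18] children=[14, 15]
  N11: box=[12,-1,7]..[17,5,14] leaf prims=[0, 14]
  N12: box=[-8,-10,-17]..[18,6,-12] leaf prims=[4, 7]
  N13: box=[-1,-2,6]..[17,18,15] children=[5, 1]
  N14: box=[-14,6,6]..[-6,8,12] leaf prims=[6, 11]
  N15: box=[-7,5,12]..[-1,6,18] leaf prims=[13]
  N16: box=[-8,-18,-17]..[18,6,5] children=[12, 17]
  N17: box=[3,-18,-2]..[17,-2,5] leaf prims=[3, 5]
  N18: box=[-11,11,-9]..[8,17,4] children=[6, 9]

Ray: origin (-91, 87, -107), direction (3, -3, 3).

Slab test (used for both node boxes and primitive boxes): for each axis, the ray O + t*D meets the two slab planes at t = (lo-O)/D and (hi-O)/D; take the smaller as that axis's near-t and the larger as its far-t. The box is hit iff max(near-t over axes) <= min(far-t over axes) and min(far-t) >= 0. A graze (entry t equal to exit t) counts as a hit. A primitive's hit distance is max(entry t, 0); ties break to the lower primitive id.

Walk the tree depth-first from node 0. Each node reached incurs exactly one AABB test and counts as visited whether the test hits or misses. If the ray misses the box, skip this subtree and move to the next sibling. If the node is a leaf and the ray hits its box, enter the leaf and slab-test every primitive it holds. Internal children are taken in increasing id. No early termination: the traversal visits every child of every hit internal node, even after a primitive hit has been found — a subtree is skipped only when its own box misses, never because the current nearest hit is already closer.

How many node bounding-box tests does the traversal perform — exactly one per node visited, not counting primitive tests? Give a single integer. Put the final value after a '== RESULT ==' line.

Trace the traversal:
N0 x:[74/3,109/3] y:[23,35] z:[30,42] -> hit [30,35], descend [2, 3]
  N2 x:[74/3,36] y:[23,103/3] z:[113/3,42] -> miss, prune
  N3 x:[80/3,109/3] y:[70/3,35] z:[30,112/3] -> hit [30,35], descend [16, 18]
    N16 x:[83/3,109/3] y:[27,35] z:[30,112/3] -> hit [30,35], descend [12, 17]
      N12 x:[83/3,109/3] y:[27,97/3] z:[30,95/3] -> hit [30,95/3] leaf, test {P4(miss), P7(miss)}
      N17 x:[94/3,36] y:[89/3,35] z:[35,112/3] -> hit [35,35] leaf, test {P3@t=35, P5(miss)}
    N18 x:[80/3,33] y:[70/3,76/3] z:[98/3,37] -> miss, prune

Visited [0, 2, 3, 16, 12, 17, 18]. Tests: 7 box, 2 leaf. Nearest: P3.

== RESULT ==
7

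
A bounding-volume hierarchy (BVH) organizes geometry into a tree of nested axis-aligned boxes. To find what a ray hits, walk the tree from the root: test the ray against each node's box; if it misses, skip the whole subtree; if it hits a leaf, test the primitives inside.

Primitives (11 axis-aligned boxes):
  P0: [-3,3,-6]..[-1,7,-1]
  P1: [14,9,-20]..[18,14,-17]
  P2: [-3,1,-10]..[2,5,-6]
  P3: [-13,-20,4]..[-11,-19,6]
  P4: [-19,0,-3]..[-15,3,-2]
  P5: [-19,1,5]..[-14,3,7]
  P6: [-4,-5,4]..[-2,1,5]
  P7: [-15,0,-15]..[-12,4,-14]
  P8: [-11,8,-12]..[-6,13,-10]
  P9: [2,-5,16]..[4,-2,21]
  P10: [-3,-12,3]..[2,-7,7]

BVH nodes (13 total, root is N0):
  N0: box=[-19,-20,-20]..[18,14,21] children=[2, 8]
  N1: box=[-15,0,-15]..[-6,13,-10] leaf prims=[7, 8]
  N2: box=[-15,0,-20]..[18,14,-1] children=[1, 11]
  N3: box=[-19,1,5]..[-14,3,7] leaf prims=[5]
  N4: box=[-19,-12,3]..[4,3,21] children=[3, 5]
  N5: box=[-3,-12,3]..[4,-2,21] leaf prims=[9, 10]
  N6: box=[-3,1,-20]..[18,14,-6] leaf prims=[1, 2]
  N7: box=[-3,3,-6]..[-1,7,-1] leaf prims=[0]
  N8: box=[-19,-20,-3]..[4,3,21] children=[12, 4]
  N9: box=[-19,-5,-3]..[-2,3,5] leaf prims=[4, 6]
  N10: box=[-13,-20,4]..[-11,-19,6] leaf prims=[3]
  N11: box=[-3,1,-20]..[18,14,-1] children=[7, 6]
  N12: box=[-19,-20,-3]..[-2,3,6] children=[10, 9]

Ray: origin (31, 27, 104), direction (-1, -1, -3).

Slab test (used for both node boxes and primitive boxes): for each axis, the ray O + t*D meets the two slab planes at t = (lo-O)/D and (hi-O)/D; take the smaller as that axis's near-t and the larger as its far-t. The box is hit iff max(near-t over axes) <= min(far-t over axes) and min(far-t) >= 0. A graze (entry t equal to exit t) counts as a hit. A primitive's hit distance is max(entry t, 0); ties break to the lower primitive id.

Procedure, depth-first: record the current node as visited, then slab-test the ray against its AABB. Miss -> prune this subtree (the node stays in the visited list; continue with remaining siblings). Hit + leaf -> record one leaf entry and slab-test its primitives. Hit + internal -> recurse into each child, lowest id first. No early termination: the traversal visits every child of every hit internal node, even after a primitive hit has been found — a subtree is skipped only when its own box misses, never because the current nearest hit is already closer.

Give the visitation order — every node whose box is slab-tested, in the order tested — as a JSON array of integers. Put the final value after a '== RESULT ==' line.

Traverse from the root:
N0 x:[13,50] y:[13,47] z:[83/3,124/3] -> hit [83/3,124/3], descend [2, 8]
  N2 x:[13,46] y:[13,27] z:[35,124/3] -> miss, prune
  N8 x:[27,50] y:[24,47] z:[83/3,107/3] -> hit [83/3,107/3], descend [4, 12]
    N4 x:[27,50] y:[24,39] z:[83/3,101/3] -> hit [83/3,101/3], descend [3, 5]
      N3 x:[45,50] y:[24,26] z:[97/3,33] -> miss, prune
      N5 x:[27,34] y:[29,39] z:[83/3,101/3] -> hit [29,101/3] leaf, test {P9@t=29, P10(miss)}
    N12 x:[33,50] y:[24,47] z:[98/3,107/3] -> hit [33,107/3], descend [9, 10]
      N9 x:[33,50] y:[24,32] z:[33,107/3] -> miss, prune
      N10 x:[42,44] y:[46,47] z:[98/3,100/3] -> miss, prune

9 AABB tests over nodes [0, 2, 8, 4, 3, 5, 12, 9, 10]; 1 leaf entered; closest P9.

== RESULT ==
[0, 2, 8, 4, 3, 5, 12, 9, 10]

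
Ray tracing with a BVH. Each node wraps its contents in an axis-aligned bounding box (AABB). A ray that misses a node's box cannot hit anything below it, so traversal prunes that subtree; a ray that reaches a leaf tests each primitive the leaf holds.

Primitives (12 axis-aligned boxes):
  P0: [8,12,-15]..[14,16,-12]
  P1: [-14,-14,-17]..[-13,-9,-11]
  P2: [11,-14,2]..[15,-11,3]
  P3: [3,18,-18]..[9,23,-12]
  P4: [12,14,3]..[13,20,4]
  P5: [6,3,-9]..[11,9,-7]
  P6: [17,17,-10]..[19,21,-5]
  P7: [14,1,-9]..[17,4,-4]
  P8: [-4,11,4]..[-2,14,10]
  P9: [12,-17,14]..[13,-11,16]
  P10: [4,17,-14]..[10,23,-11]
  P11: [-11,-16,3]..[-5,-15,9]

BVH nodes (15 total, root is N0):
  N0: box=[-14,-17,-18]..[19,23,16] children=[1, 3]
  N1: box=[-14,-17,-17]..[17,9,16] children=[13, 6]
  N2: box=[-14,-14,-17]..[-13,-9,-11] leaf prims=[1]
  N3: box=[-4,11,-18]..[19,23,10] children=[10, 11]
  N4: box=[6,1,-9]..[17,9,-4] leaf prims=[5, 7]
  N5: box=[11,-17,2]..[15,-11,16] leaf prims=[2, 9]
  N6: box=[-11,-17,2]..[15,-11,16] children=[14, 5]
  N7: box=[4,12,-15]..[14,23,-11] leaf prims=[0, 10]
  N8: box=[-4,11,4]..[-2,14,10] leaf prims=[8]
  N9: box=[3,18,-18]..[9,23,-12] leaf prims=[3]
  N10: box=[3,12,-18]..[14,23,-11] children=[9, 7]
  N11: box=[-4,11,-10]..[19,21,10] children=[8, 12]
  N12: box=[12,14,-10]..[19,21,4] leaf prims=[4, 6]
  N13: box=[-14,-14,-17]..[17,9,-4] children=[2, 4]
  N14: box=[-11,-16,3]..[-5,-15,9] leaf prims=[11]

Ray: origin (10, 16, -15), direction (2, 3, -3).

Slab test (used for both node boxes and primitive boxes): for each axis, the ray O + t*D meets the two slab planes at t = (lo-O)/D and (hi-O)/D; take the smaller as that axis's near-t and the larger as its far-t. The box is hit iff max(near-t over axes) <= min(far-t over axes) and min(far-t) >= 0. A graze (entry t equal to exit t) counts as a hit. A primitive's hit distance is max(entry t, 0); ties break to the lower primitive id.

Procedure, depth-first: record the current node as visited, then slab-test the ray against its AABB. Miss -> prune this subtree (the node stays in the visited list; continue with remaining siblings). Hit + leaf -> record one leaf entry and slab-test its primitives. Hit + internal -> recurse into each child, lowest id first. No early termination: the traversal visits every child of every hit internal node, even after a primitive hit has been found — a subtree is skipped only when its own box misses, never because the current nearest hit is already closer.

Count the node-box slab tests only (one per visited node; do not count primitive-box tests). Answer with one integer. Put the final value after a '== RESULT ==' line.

Trace the traversal:
N0 x:[-12,9/2] y:[-11,7/3] z:[-31/3,1] -> hit [-31/3,1], descend [1, 3]
  N1 x:[-12,7/2] y:[-11,-7/3] z:[-31/3,2/3] -> miss, prune
  N3 x:[-7,9/2] y:[-5/3,7/3] z:[-25/3,1] -> hit [-5/3,1], descend [10, 11]
    N10 x:[-7/2,2] y:[-4/3,7/3] z:[-4/3,1] -> hit [-4/3,1], descend [7, 9]
      N7 x:[-3,2] y:[-4/3,7/3] z:[-4/3,0] -> hit [-4/3,0] leaf, test {P0@t=0, P10(miss)}
      N9 x:[-7/2,-1/2] y:[2/3,7/3] z:[-1,1] -> miss, prune
    N11 x:[-7,9/2] y:[-5/3,5/3] z:[-25/3,-5/3] -> miss, prune

Summary -> nodes [0, 1, 3, 10, 7, 9, 11]; box-tests=7; leaf-entries=1; first=P0

== RESULT ==
7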